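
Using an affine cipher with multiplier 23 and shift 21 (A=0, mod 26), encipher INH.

I(8): 23·8+21=205≡23 → X
N(13): 23·13+21=320≡8 → I
H(7): 23·7+21=182≡0 → A

XIA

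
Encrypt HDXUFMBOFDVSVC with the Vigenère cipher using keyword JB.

Repeat the key across the message: JBJBJBJBJBJBJB
H(7)+J(9): 16 → Q
D(3)+B(1): 4 → E
X(23)+J(9): 32≡6 → G
U(20)+B(1): 21 → V
F(5)+J(9): 14 → O
M(12)+B(1): 13 → N
B(1)+J(9): 10 → K
O(14)+B(1): 15 → P
F(5)+J(9): 14 → O
D(3)+B(1): 4 → E
V(21)+J(9): 30≡4 → E
S(18)+B(1): 19 → T
V(21)+J(9): 30≡4 → E
C(2)+B(1): 3 → D

QEGVONKPOEETED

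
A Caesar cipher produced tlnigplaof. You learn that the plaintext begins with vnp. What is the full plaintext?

From the crib: t(19)−v(21)=-2≡24, so the shift is 24.
Subtract 24 from each ciphertext letter:
t(19): 19−24=-5≡21 → v
l(11): 11−24=-13≡13 → n
n(13): 13−24=-11≡15 → p
i(8): 8−24=-16≡10 → k
g(6): 6−24=-18≡8 → i
p(15): 15−24=-9≡17 → r
l(11): 11−24=-13≡13 → n
a(0): 0−24=-24≡2 → c
o(14): 14−24=-10≡16 → q
f(5): 5−24=-19≡7 → h

vnpkirncqh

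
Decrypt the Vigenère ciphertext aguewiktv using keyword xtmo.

Repeat the key across the ciphertext: xtmoxtmox
a(0)−x(23): -23≡3 → d
g(6)−t(19): -13≡13 → n
u(20)−m(12): 8 → i
e(4)−o(14): -10≡16 → q
w(22)−x(23): -1≡25 → z
i(8)−t(19): -11≡15 → p
k(10)−m(12): -2≡24 → y
t(19)−o(14): 5 → f
v(21)−x(23): -2≡24 → y

dniqzpyfy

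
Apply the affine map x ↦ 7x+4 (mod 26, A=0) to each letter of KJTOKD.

K(10): 7·10+4=74≡22 → W
J(9): 7·9+4=67≡15 → P
T(19): 7·19+4=137≡7 → H
O(14): 7·14+4=102≡24 → Y
K(10): 7·10+4=74≡22 → W
D(3): 7·3+4=25 → Z

WPHYWZ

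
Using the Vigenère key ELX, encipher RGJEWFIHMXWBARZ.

VRGIHCMSJBHYECW

Repeat the key across the message: ELXELXELXELXELX
R(17)+E(4): 21 → V
G(6)+L(11): 17 → R
J(9)+X(23): 32≡6 → G
E(4)+E(4): 8 → I
W(22)+L(11): 33≡7 → H
F(5)+X(23): 28≡2 → C
I(8)+E(4): 12 → M
H(7)+L(11): 18 → S
M(12)+X(23): 35≡9 → J
X(23)+E(4): 27≡1 → B
W(22)+L(11): 33≡7 → H
B(1)+X(23): 24 → Y
A(0)+E(4): 4 → E
R(17)+L(11): 28≡2 → C
Z(25)+X(23): 48≡22 → W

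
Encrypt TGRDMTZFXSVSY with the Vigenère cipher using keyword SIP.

LOGVUIRNMKDHQ

Repeat the key across the message: SIPSIPSIPSIPS
T(19)+S(18): 37≡11 → L
G(6)+I(8): 14 → O
R(17)+P(15): 32≡6 → G
D(3)+S(18): 21 → V
M(12)+I(8): 20 → U
T(19)+P(15): 34≡8 → I
Z(25)+S(18): 43≡17 → R
F(5)+I(8): 13 → N
X(23)+P(15): 38≡12 → M
S(18)+S(18): 36≡10 → K
V(21)+I(8): 29≡3 → D
S(18)+P(15): 33≡7 → H
Y(24)+S(18): 42≡16 → Q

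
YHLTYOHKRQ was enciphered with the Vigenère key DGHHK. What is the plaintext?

Repeat the key across the ciphertext: DGHHKDGHHK
Y(24)−D(3): 21 → V
H(7)−G(6): 1 → B
L(11)−H(7): 4 → E
T(19)−H(7): 12 → M
Y(24)−K(10): 14 → O
O(14)−D(3): 11 → L
H(7)−G(6): 1 → B
K(10)−H(7): 3 → D
R(17)−H(7): 10 → K
Q(16)−K(10): 6 → G

VBEMOLBDKG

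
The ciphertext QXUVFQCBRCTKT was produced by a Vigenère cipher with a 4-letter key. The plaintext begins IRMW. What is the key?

Subtract each crib letter from the matching ciphertext letter (mod 26):
Q(16)−I(8)=8 → I
X(23)−R(17)=6 → G
U(20)−M(12)=8 → I
V(21)−W(22)=-1≡25 → Z

IGIZ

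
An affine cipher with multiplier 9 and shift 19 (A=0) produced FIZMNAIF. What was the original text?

The inverse of 9 mod 26 is 3, since 9·3=27≡1. Apply D(y)=3·(y−19) mod 26:
F(5): 3·(5−19)=-42≡10 → K
I(8): 3·(8−19)=-33≡19 → T
Z(25): 3·(25−19)=18 → S
M(12): 3·(12−19)=-21≡5 → F
N(13): 3·(13−19)=-18≡8 → I
A(0): 3·(0−19)=-57≡21 → V
I(8): 3·(8−19)=-33≡19 → T
F(5): 3·(5−19)=-42≡10 → K

KTSFIVTK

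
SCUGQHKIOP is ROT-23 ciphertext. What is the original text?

S(18): 18−23=-5≡21 → V
C(2): 2−23=-21≡5 → F
U(20): 20−23=-3≡23 → X
G(6): 6−23=-17≡9 → J
Q(16): 16−23=-7≡19 → T
H(7): 7−23=-16≡10 → K
K(10): 10−23=-13≡13 → N
I(8): 8−23=-15≡11 → L
O(14): 14−23=-9≡17 → R
P(15): 15−23=-8≡18 → S

VFXJTKNLRS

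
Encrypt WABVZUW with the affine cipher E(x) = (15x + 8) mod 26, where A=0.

AIXLTWA

W(22): 15·22+8=338≡0 → A
A(0): 15·0+8=8 → I
B(1): 15·1+8=23 → X
V(21): 15·21+8=323≡11 → L
Z(25): 15·25+8=383≡19 → T
U(20): 15·20+8=308≡22 → W
W(22): 15·22+8=338≡0 → A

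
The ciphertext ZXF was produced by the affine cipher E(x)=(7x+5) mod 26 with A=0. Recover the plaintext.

The inverse of 7 mod 26 is 15, since 7·15=105≡1. Apply D(y)=15·(y−5) mod 26:
Z(25): 15·(25−5)=300≡14 → O
X(23): 15·(23−5)=270≡10 → K
F(5): 15·(5−5)=0 → A

OKA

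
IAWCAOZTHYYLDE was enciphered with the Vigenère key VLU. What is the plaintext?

Repeat the key across the ciphertext: VLUVLUVLUVLUVL
I(8)−V(21): -13≡13 → N
A(0)−L(11): -11≡15 → P
W(22)−U(20): 2 → C
C(2)−V(21): -19≡7 → H
A(0)−L(11): -11≡15 → P
O(14)−U(20): -6≡20 → U
Z(25)−V(21): 4 → E
T(19)−L(11): 8 → I
H(7)−U(20): -13≡13 → N
Y(24)−V(21): 3 → D
Y(24)−L(11): 13 → N
L(11)−U(20): -9≡17 → R
D(3)−V(21): -18≡8 → I
E(4)−L(11): -7≡19 → T

NPCHPUEINDNRIT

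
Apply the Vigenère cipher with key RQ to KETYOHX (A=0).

Repeat the key across the message: RQRQRQR
K(10)+R(17): 27≡1 → B
E(4)+Q(16): 20 → U
T(19)+R(17): 36≡10 → K
Y(24)+Q(16): 40≡14 → O
O(14)+R(17): 31≡5 → F
H(7)+Q(16): 23 → X
X(23)+R(17): 40≡14 → O

BUKOFXO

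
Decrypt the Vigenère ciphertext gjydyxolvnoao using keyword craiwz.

esyvcymuvfsbm

Repeat the key across the ciphertext: craiwzcraiwzc
g(6)−c(2): 4 → e
j(9)−r(17): -8≡18 → s
y(24)−a(0): 24 → y
d(3)−i(8): -5≡21 → v
y(24)−w(22): 2 → c
x(23)−z(25): -2≡24 → y
o(14)−c(2): 12 → m
l(11)−r(17): -6≡20 → u
v(21)−a(0): 21 → v
n(13)−i(8): 5 → f
o(14)−w(22): -8≡18 → s
a(0)−z(25): -25≡1 → b
o(14)−c(2): 12 → m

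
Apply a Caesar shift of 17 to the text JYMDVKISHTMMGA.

J(9): 9+17=26≡0 → A
Y(24): 24+17=41≡15 → P
M(12): 12+17=29≡3 → D
D(3): 3+17=20 → U
V(21): 21+17=38≡12 → M
K(10): 10+17=27≡1 → B
I(8): 8+17=25 → Z
S(18): 18+17=35≡9 → J
H(7): 7+17=24 → Y
T(19): 19+17=36≡10 → K
M(12): 12+17=29≡3 → D
M(12): 12+17=29≡3 → D
G(6): 6+17=23 → X
A(0): 0+17=17 → R

APDUMBZJYKDDXR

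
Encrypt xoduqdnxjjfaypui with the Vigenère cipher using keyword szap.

pndjicnmbifpqoux

Repeat the key across the message: szapszapszapszap
x(23)+s(18): 41≡15 → p
o(14)+z(25): 39≡13 → n
d(3)+a(0): 3 → d
u(20)+p(15): 35≡9 → j
q(16)+s(18): 34≡8 → i
d(3)+z(25): 28≡2 → c
n(13)+a(0): 13 → n
x(23)+p(15): 38≡12 → m
j(9)+s(18): 27≡1 → b
j(9)+z(25): 34≡8 → i
f(5)+a(0): 5 → f
a(0)+p(15): 15 → p
y(24)+s(18): 42≡16 → q
p(15)+z(25): 40≡14 → o
u(20)+a(0): 20 → u
i(8)+p(15): 23 → x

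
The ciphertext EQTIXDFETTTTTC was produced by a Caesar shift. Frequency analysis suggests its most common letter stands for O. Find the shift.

5

The most frequent ciphertext letter is T (appears 6 times).
T is position 19; O is position 14.
Shift = 5.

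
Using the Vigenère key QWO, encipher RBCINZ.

Repeat the key across the message: QWOQWO
R(17)+Q(16): 33≡7 → H
B(1)+W(22): 23 → X
C(2)+O(14): 16 → Q
I(8)+Q(16): 24 → Y
N(13)+W(22): 35≡9 → J
Z(25)+O(14): 39≡13 → N

HXQYJN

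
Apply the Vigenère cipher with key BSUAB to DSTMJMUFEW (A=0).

Repeat the key across the message: BSUABBSUAB
D(3)+B(1): 4 → E
S(18)+S(18): 36≡10 → K
T(19)+U(20): 39≡13 → N
M(12)+A(0): 12 → M
J(9)+B(1): 10 → K
M(12)+B(1): 13 → N
U(20)+S(18): 38≡12 → M
F(5)+U(20): 25 → Z
E(4)+A(0): 4 → E
W(22)+B(1): 23 → X

EKNMKNMZEX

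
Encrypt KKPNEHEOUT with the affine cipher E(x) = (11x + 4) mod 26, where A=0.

K(10): 11·10+4=114≡10 → K
K(10): 11·10+4=114≡10 → K
P(15): 11·15+4=169≡13 → N
N(13): 11·13+4=147≡17 → R
E(4): 11·4+4=48≡22 → W
H(7): 11·7+4=81≡3 → D
E(4): 11·4+4=48≡22 → W
O(14): 11·14+4=158≡2 → C
U(20): 11·20+4=224≡16 → Q
T(19): 11·19+4=213≡5 → F

KKNRWDWCQF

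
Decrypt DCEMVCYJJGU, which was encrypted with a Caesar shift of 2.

D(3): 3−2=1 → B
C(2): 2−2=0 → A
E(4): 4−2=2 → C
M(12): 12−2=10 → K
V(21): 21−2=19 → T
C(2): 2−2=0 → A
Y(24): 24−2=22 → W
J(9): 9−2=7 → H
J(9): 9−2=7 → H
G(6): 6−2=4 → E
U(20): 20−2=18 → S

BACKTAWHHES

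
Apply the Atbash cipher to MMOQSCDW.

NNLJHXWD

M(12) → N(13)
M(12) → N(13)
O(14) → L(11)
Q(16) → J(9)
S(18) → H(7)
C(2) → X(23)
D(3) → W(22)
W(22) → D(3)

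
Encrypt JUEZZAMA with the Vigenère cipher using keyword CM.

LGGLBMOM

Repeat the key across the message: CMCMCMCM
J(9)+C(2): 11 → L
U(20)+M(12): 32≡6 → G
E(4)+C(2): 6 → G
Z(25)+M(12): 37≡11 → L
Z(25)+C(2): 27≡1 → B
A(0)+M(12): 12 → M
M(12)+C(2): 14 → O
A(0)+M(12): 12 → M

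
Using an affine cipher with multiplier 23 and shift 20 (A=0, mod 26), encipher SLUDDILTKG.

SNMLLWNPQC

S(18): 23·18+20=434≡18 → S
L(11): 23·11+20=273≡13 → N
U(20): 23·20+20=480≡12 → M
D(3): 23·3+20=89≡11 → L
D(3): 23·3+20=89≡11 → L
I(8): 23·8+20=204≡22 → W
L(11): 23·11+20=273≡13 → N
T(19): 23·19+20=457≡15 → P
K(10): 23·10+20=250≡16 → Q
G(6): 23·6+20=158≡2 → C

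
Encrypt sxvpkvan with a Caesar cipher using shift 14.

gljdyjob

s(18): 18+14=32≡6 → g
x(23): 23+14=37≡11 → l
v(21): 21+14=35≡9 → j
p(15): 15+14=29≡3 → d
k(10): 10+14=24 → y
v(21): 21+14=35≡9 → j
a(0): 0+14=14 → o
n(13): 13+14=27≡1 → b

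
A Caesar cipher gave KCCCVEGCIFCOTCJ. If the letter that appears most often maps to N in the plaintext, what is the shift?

15

The most frequent ciphertext letter is C (appears 6 times).
C is position 2; N is position 13.
Shift = -11≡15.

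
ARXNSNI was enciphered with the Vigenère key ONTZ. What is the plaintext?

Repeat the key across the ciphertext: ONTZONT
A(0)−O(14): -14≡12 → M
R(17)−N(13): 4 → E
X(23)−T(19): 4 → E
N(13)−Z(25): -12≡14 → O
S(18)−O(14): 4 → E
N(13)−N(13): 0 → A
I(8)−T(19): -11≡15 → P

MEEOEAP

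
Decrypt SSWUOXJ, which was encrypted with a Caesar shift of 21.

XXBZTCO

S(18): 18−21=-3≡23 → X
S(18): 18−21=-3≡23 → X
W(22): 22−21=1 → B
U(20): 20−21=-1≡25 → Z
O(14): 14−21=-7≡19 → T
X(23): 23−21=2 → C
J(9): 9−21=-12≡14 → O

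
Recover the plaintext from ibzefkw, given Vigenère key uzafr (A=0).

oczzoqx

Repeat the key across the ciphertext: uzafruz
i(8)−u(20): -12≡14 → o
b(1)−z(25): -24≡2 → c
z(25)−a(0): 25 → z
e(4)−f(5): -1≡25 → z
f(5)−r(17): -12≡14 → o
k(10)−u(20): -10≡16 → q
w(22)−z(25): -3≡23 → x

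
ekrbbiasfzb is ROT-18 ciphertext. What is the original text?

mszjjqianhj

e(4): 4−18=-14≡12 → m
k(10): 10−18=-8≡18 → s
r(17): 17−18=-1≡25 → z
b(1): 1−18=-17≡9 → j
b(1): 1−18=-17≡9 → j
i(8): 8−18=-10≡16 → q
a(0): 0−18=-18≡8 → i
s(18): 18−18=0 → a
f(5): 5−18=-13≡13 → n
z(25): 25−18=7 → h
b(1): 1−18=-17≡9 → j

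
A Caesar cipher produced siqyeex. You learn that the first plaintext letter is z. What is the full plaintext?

From the crib: s(18)−z(25)=-7≡19, so the shift is 19.
Subtract 19 from each ciphertext letter:
s(18): 18−19=-1≡25 → z
i(8): 8−19=-11≡15 → p
q(16): 16−19=-3≡23 → x
y(24): 24−19=5 → f
e(4): 4−19=-15≡11 → l
e(4): 4−19=-15≡11 → l
x(23): 23−19=4 → e

zpxflle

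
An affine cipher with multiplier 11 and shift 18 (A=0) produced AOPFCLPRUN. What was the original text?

WCVNIXVHMJ

The inverse of 11 mod 26 is 19, since 11·19=209≡1. Apply D(y)=19·(y−18) mod 26:
A(0): 19·(0−18)=-342≡22 → W
O(14): 19·(14−18)=-76≡2 → C
P(15): 19·(15−18)=-57≡21 → V
F(5): 19·(5−18)=-247≡13 → N
C(2): 19·(2−18)=-304≡8 → I
L(11): 19·(11−18)=-133≡23 → X
P(15): 19·(15−18)=-57≡21 → V
R(17): 19·(17−18)=-19≡7 → H
U(20): 19·(20−18)=38≡12 → M
N(13): 19·(13−18)=-95≡9 → J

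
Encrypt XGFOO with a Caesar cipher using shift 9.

X(23): 23+9=32≡6 → G
G(6): 6+9=15 → P
F(5): 5+9=14 → O
O(14): 14+9=23 → X
O(14): 14+9=23 → X

GPOXX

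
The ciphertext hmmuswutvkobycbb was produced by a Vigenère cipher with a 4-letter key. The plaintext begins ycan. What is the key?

jkmh

Subtract each crib letter from the matching ciphertext letter (mod 26):
h(7)−y(24)=-17≡9 → j
m(12)−c(2)=10 → k
m(12)−a(0)=12 → m
u(20)−n(13)=7 → h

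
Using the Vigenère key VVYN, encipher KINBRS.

Repeat the key across the message: VVYNVV
K(10)+V(21): 31≡5 → F
I(8)+V(21): 29≡3 → D
N(13)+Y(24): 37≡11 → L
B(1)+N(13): 14 → O
R(17)+V(21): 38≡12 → M
S(18)+V(21): 39≡13 → N

FDLOMN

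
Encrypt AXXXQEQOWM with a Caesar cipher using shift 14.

A(0): 0+14=14 → O
X(23): 23+14=37≡11 → L
X(23): 23+14=37≡11 → L
X(23): 23+14=37≡11 → L
Q(16): 16+14=30≡4 → E
E(4): 4+14=18 → S
Q(16): 16+14=30≡4 → E
O(14): 14+14=28≡2 → C
W(22): 22+14=36≡10 → K
M(12): 12+14=26≡0 → A

OLLLESECKA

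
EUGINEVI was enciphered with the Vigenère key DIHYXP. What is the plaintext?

Repeat the key across the ciphertext: DIHYXPDI
E(4)−D(3): 1 → B
U(20)−I(8): 12 → M
G(6)−H(7): -1≡25 → Z
I(8)−Y(24): -16≡10 → K
N(13)−X(23): -10≡16 → Q
E(4)−P(15): -11≡15 → P
V(21)−D(3): 18 → S
I(8)−I(8): 0 → A

BMZKQPSA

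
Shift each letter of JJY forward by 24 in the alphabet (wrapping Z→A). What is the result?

J(9): 9+24=33≡7 → H
J(9): 9+24=33≡7 → H
Y(24): 24+24=48≡22 → W

HHW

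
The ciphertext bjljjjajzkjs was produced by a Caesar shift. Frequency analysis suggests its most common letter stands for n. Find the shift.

22

The most frequent ciphertext letter is j (appears 6 times).
j is position 9; n is position 13.
Shift = -4≡22.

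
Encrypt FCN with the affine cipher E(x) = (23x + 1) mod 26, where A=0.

MVO

F(5): 23·5+1=116≡12 → M
C(2): 23·2+1=47≡21 → V
N(13): 23·13+1=300≡14 → O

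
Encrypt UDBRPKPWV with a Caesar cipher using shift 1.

U(20): 20+1=21 → V
D(3): 3+1=4 → E
B(1): 1+1=2 → C
R(17): 17+1=18 → S
P(15): 15+1=16 → Q
K(10): 10+1=11 → L
P(15): 15+1=16 → Q
W(22): 22+1=23 → X
V(21): 21+1=22 → W

VECSQLQXW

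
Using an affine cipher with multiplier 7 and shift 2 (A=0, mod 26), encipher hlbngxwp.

zbjpshad

h(7): 7·7+2=51≡25 → z
l(11): 7·11+2=79≡1 → b
b(1): 7·1+2=9 → j
n(13): 7·13+2=93≡15 → p
g(6): 7·6+2=44≡18 → s
x(23): 7·23+2=163≡7 → h
w(22): 7·22+2=156≡0 → a
p(15): 7·15+2=107≡3 → d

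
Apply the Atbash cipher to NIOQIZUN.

N(13) → M(12)
I(8) → R(17)
O(14) → L(11)
Q(16) → J(9)
I(8) → R(17)
Z(25) → A(0)
U(20) → F(5)
N(13) → M(12)

MRLJRAFM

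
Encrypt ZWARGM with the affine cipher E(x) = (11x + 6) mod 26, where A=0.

VOGLUI

Z(25): 11·25+6=281≡21 → V
W(22): 11·22+6=248≡14 → O
A(0): 11·0+6=6 → G
R(17): 11·17+6=193≡11 → L
G(6): 11·6+6=72≡20 → U
M(12): 11·12+6=138≡8 → I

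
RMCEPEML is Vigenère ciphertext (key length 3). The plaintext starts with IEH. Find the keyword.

Subtract each crib letter from the matching ciphertext letter (mod 26):
R(17)−I(8)=9 → J
M(12)−E(4)=8 → I
C(2)−H(7)=-5≡21 → V

JIV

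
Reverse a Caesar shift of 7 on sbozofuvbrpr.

s(18): 18−7=11 → l
b(1): 1−7=-6≡20 → u
o(14): 14−7=7 → h
z(25): 25−7=18 → s
o(14): 14−7=7 → h
f(5): 5−7=-2≡24 → y
u(20): 20−7=13 → n
v(21): 21−7=14 → o
b(1): 1−7=-6≡20 → u
r(17): 17−7=10 → k
p(15): 15−7=8 → i
r(17): 17−7=10 → k

luhshynoukik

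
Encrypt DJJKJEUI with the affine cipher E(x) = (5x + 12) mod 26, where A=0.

D(3): 5·3+12=27≡1 → B
J(9): 5·9+12=57≡5 → F
J(9): 5·9+12=57≡5 → F
K(10): 5·10+12=62≡10 → K
J(9): 5·9+12=57≡5 → F
E(4): 5·4+12=32≡6 → G
U(20): 5·20+12=112≡8 → I
I(8): 5·8+12=52≡0 → A

BFFKFGIA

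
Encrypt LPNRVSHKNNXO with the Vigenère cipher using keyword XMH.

Repeat the key across the message: XMHXMHXMHXMH
L(11)+X(23): 34≡8 → I
P(15)+M(12): 27≡1 → B
N(13)+H(7): 20 → U
R(17)+X(23): 40≡14 → O
V(21)+M(12): 33≡7 → H
S(18)+H(7): 25 → Z
H(7)+X(23): 30≡4 → E
K(10)+M(12): 22 → W
N(13)+H(7): 20 → U
N(13)+X(23): 36≡10 → K
X(23)+M(12): 35≡9 → J
O(14)+H(7): 21 → V

IBUOHZEWUKJV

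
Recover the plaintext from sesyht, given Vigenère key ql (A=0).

ctcnri

Repeat the key across the ciphertext: qlqlql
s(18)−q(16): 2 → c
e(4)−l(11): -7≡19 → t
s(18)−q(16): 2 → c
y(24)−l(11): 13 → n
h(7)−q(16): -9≡17 → r
t(19)−l(11): 8 → i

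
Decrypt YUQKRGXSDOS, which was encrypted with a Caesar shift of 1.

Y(24): 24−1=23 → X
U(20): 20−1=19 → T
Q(16): 16−1=15 → P
K(10): 10−1=9 → J
R(17): 17−1=16 → Q
G(6): 6−1=5 → F
X(23): 23−1=22 → W
S(18): 18−1=17 → R
D(3): 3−1=2 → C
O(14): 14−1=13 → N
S(18): 18−1=17 → R

XTPJQFWRCNR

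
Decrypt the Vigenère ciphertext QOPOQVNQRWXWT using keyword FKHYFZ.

Repeat the key across the ciphertext: FKHYFZFKHYFZF
Q(16)−F(5): 11 → L
O(14)−K(10): 4 → E
P(15)−H(7): 8 → I
O(14)−Y(24): -10≡16 → Q
Q(16)−F(5): 11 → L
V(21)−Z(25): -4≡22 → W
N(13)−F(5): 8 → I
Q(16)−K(10): 6 → G
R(17)−H(7): 10 → K
W(22)−Y(24): -2≡24 → Y
X(23)−F(5): 18 → S
W(22)−Z(25): -3≡23 → X
T(19)−F(5): 14 → O

LEIQLWIGKYSXO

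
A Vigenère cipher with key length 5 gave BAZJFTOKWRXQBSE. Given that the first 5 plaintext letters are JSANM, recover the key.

Subtract each crib letter from the matching ciphertext letter (mod 26):
B(1)−J(9)=-8≡18 → S
A(0)−S(18)=-18≡8 → I
Z(25)−A(0)=25 → Z
J(9)−N(13)=-4≡22 → W
F(5)−M(12)=-7≡19 → T

SIZWT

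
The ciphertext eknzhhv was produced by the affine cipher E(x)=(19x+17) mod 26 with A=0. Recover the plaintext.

nbikuus

The inverse of 19 mod 26 is 11, since 19·11=209≡1. Apply D(y)=11·(y−17) mod 26:
e(4): 11·(4−17)=-143≡13 → n
k(10): 11·(10−17)=-77≡1 → b
n(13): 11·(13−17)=-44≡8 → i
z(25): 11·(25−17)=88≡10 → k
h(7): 11·(7−17)=-110≡20 → u
h(7): 11·(7−17)=-110≡20 → u
v(21): 11·(21−17)=44≡18 → s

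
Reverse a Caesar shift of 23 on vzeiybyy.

ychlbebb

v(21): 21−23=-2≡24 → y
z(25): 25−23=2 → c
e(4): 4−23=-19≡7 → h
i(8): 8−23=-15≡11 → l
y(24): 24−23=1 → b
b(1): 1−23=-22≡4 → e
y(24): 24−23=1 → b
y(24): 24−23=1 → b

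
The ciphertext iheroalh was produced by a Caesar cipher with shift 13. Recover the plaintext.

i(8): 8−13=-5≡21 → v
h(7): 7−13=-6≡20 → u
e(4): 4−13=-9≡17 → r
r(17): 17−13=4 → e
o(14): 14−13=1 → b
a(0): 0−13=-13≡13 → n
l(11): 11−13=-2≡24 → y
h(7): 7−13=-6≡20 → u

vurebnyu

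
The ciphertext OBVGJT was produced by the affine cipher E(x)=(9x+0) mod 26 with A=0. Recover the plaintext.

The inverse of 9 mod 26 is 3, since 9·3=27≡1. Apply D(y)=3·(y−0) mod 26:
O(14): 3·(14−0)=42≡16 → Q
B(1): 3·(1−0)=3 → D
V(21): 3·(21−0)=63≡11 → L
G(6): 3·(6−0)=18 → S
J(9): 3·(9−0)=27≡1 → B
T(19): 3·(19−0)=57≡5 → F

QDLSBF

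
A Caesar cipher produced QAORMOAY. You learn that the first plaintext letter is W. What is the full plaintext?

From the crib: Q(16)−W(22)=-6≡20, so the shift is 20.
Subtract 20 from each ciphertext letter:
Q(16): 16−20=-4≡22 → W
A(0): 0−20=-20≡6 → G
O(14): 14−20=-6≡20 → U
R(17): 17−20=-3≡23 → X
M(12): 12−20=-8≡18 → S
O(14): 14−20=-6≡20 → U
A(0): 0−20=-20≡6 → G
Y(24): 24−20=4 → E

WGUXSUGE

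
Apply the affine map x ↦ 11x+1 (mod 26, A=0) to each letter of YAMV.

Y(24): 11·24+1=265≡5 → F
A(0): 11·0+1=1 → B
M(12): 11·12+1=133≡3 → D
V(21): 11·21+1=232≡24 → Y

FBDY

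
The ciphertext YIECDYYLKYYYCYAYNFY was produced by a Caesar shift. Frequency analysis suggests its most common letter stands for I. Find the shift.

16

The most frequent ciphertext letter is Y (appears 9 times).
Y is position 24; I is position 8.
Shift = 16.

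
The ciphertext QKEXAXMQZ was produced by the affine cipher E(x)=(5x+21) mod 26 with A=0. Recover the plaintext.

The inverse of 5 mod 26 is 21, since 5·21=105≡1. Apply D(y)=21·(y−21) mod 26:
Q(16): 21·(16−21)=-105≡25 → Z
K(10): 21·(10−21)=-231≡3 → D
E(4): 21·(4−21)=-357≡7 → H
X(23): 21·(23−21)=42≡16 → Q
A(0): 21·(0−21)=-441≡1 → B
X(23): 21·(23−21)=42≡16 → Q
M(12): 21·(12−21)=-189≡19 → T
Q(16): 21·(16−21)=-105≡25 → Z
Z(25): 21·(25−21)=84≡6 → G

ZDHQBQTZG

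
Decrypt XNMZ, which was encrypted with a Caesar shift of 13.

X(23): 23−13=10 → K
N(13): 13−13=0 → A
M(12): 12−13=-1≡25 → Z
Z(25): 25−13=12 → M

KAZM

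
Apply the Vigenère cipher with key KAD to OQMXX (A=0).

YQPHX

Repeat the key across the message: KADKA
O(14)+K(10): 24 → Y
Q(16)+A(0): 16 → Q
M(12)+D(3): 15 → P
X(23)+K(10): 33≡7 → H
X(23)+A(0): 23 → X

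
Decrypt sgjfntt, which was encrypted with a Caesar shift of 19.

s(18): 18−19=-1≡25 → z
g(6): 6−19=-13≡13 → n
j(9): 9−19=-10≡16 → q
f(5): 5−19=-14≡12 → m
n(13): 13−19=-6≡20 → u
t(19): 19−19=0 → a
t(19): 19−19=0 → a

znqmuaa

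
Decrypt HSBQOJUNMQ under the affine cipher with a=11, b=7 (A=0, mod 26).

ABQPDMNKRP

The inverse of 11 mod 26 is 19, since 11·19=209≡1. Apply D(y)=19·(y−7) mod 26:
H(7): 19·(7−7)=0 → A
S(18): 19·(18−7)=209≡1 → B
B(1): 19·(1−7)=-114≡16 → Q
Q(16): 19·(16−7)=171≡15 → P
O(14): 19·(14−7)=133≡3 → D
J(9): 19·(9−7)=38≡12 → M
U(20): 19·(20−7)=247≡13 → N
N(13): 19·(13−7)=114≡10 → K
M(12): 19·(12−7)=95≡17 → R
Q(16): 19·(16−7)=171≡15 → P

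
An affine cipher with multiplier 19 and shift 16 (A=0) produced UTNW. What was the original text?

SHTO

The inverse of 19 mod 26 is 11, since 19·11=209≡1. Apply D(y)=11·(y−16) mod 26:
U(20): 11·(20−16)=44≡18 → S
T(19): 11·(19−16)=33≡7 → H
N(13): 11·(13−16)=-33≡19 → T
W(22): 11·(22−16)=66≡14 → O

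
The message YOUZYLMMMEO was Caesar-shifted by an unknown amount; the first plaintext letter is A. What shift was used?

From the crib: Y(24)−A(0)=24, so the shift is 24.

24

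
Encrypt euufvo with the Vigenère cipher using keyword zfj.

dzdeax

Repeat the key across the message: zfjzfj
e(4)+z(25): 29≡3 → d
u(20)+f(5): 25 → z
u(20)+j(9): 29≡3 → d
f(5)+z(25): 30≡4 → e
v(21)+f(5): 26≡0 → a
o(14)+j(9): 23 → x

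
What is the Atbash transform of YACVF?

BZXEU

Y(24) → B(1)
A(0) → Z(25)
C(2) → X(23)
V(21) → E(4)
F(5) → U(20)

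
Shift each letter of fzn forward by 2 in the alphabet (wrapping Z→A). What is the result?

hbp

f(5): 5+2=7 → h
z(25): 25+2=27≡1 → b
n(13): 13+2=15 → p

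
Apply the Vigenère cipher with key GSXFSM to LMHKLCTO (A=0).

Repeat the key across the message: GSXFSMGS
L(11)+G(6): 17 → R
M(12)+S(18): 30≡4 → E
H(7)+X(23): 30≡4 → E
K(10)+F(5): 15 → P
L(11)+S(18): 29≡3 → D
C(2)+M(12): 14 → O
T(19)+G(6): 25 → Z
O(14)+S(18): 32≡6 → G

REEPDOZG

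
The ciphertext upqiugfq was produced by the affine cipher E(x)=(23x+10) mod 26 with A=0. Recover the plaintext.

ohysokty

The inverse of 23 mod 26 is 17, since 23·17=391≡1. Apply D(y)=17·(y−10) mod 26:
u(20): 17·(20−10)=170≡14 → o
p(15): 17·(15−10)=85≡7 → h
q(16): 17·(16−10)=102≡24 → y
i(8): 17·(8−10)=-34≡18 → s
u(20): 17·(20−10)=170≡14 → o
g(6): 17·(6−10)=-68≡10 → k
f(5): 17·(5−10)=-85≡19 → t
q(16): 17·(16−10)=102≡24 → y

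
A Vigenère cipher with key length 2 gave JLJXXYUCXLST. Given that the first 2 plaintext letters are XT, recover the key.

MS

Subtract each crib letter from the matching ciphertext letter (mod 26):
J(9)−X(23)=-14≡12 → M
L(11)−T(19)=-8≡18 → S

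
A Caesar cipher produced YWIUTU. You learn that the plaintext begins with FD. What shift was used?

From the crib: Y(24)−F(5)=19, so the shift is 19.

19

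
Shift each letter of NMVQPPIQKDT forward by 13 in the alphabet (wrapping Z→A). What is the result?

N(13): 13+13=26≡0 → A
M(12): 12+13=25 → Z
V(21): 21+13=34≡8 → I
Q(16): 16+13=29≡3 → D
P(15): 15+13=28≡2 → C
P(15): 15+13=28≡2 → C
I(8): 8+13=21 → V
Q(16): 16+13=29≡3 → D
K(10): 10+13=23 → X
D(3): 3+13=16 → Q
T(19): 19+13=32≡6 → G

AZIDCCVDXQG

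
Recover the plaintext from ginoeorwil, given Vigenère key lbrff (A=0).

Repeat the key across the ciphertext: lbrfflbrff
g(6)−l(11): -5≡21 → v
i(8)−b(1): 7 → h
n(13)−r(17): -4≡22 → w
o(14)−f(5): 9 → j
e(4)−f(5): -1≡25 → z
o(14)−l(11): 3 → d
r(17)−b(1): 16 → q
w(22)−r(17): 5 → f
i(8)−f(5): 3 → d
l(11)−f(5): 6 → g

vhwjzdqfdg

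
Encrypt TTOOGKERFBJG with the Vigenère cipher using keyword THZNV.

Repeat the key across the message: THZNVTHZNVTH
T(19)+T(19): 38≡12 → M
T(19)+H(7): 26≡0 → A
O(14)+Z(25): 39≡13 → N
O(14)+N(13): 27≡1 → B
G(6)+V(21): 27≡1 → B
K(10)+T(19): 29≡3 → D
E(4)+H(7): 11 → L
R(17)+Z(25): 42≡16 → Q
F(5)+N(13): 18 → S
B(1)+V(21): 22 → W
J(9)+T(19): 28≡2 → C
G(6)+H(7): 13 → N

MANBBDLQSWCN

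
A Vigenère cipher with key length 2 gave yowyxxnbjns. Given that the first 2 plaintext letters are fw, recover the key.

Subtract each crib letter from the matching ciphertext letter (mod 26):
y(24)−f(5)=19 → t
o(14)−w(22)=-8≡18 → s

ts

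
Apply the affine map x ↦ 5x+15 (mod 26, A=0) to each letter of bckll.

uznss

b(1): 5·1+15=20 → u
c(2): 5·2+15=25 → z
k(10): 5·10+15=65≡13 → n
l(11): 5·11+15=70≡18 → s
l(11): 5·11+15=70≡18 → s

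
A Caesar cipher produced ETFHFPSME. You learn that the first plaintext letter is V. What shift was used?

9

From the crib: E(4)−V(21)=-17≡9, so the shift is 9.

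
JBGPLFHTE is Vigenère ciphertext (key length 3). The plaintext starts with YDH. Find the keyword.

Subtract each crib letter from the matching ciphertext letter (mod 26):
J(9)−Y(24)=-15≡11 → L
B(1)−D(3)=-2≡24 → Y
G(6)−H(7)=-1≡25 → Z

LYZ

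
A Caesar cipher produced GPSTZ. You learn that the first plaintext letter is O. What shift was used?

18

From the crib: G(6)−O(14)=-8≡18, so the shift is 18.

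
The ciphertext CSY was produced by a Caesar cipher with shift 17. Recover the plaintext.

LBH

C(2): 2−17=-15≡11 → L
S(18): 18−17=1 → B
Y(24): 24−17=7 → H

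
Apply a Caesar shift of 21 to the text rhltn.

r(17): 17+21=38≡12 → m
h(7): 7+21=28≡2 → c
l(11): 11+21=32≡6 → g
t(19): 19+21=40≡14 → o
n(13): 13+21=34≡8 → i

mcgoi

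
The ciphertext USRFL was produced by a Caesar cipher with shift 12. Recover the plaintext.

IGFTZ

U(20): 20−12=8 → I
S(18): 18−12=6 → G
R(17): 17−12=5 → F
F(5): 5−12=-7≡19 → T
L(11): 11−12=-1≡25 → Z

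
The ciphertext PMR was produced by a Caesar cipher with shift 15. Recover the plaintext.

AXC

P(15): 15−15=0 → A
M(12): 12−15=-3≡23 → X
R(17): 17−15=2 → C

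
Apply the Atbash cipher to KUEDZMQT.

PFVWANJG

K(10) → P(15)
U(20) → F(5)
E(4) → V(21)
D(3) → W(22)
Z(25) → A(0)
M(12) → N(13)
Q(16) → J(9)
T(19) → G(6)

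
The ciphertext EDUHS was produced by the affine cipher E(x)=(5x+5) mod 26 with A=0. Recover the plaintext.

The inverse of 5 mod 26 is 21, since 5·21=105≡1. Apply D(y)=21·(y−5) mod 26:
E(4): 21·(4−5)=-21≡5 → F
D(3): 21·(3−5)=-42≡10 → K
U(20): 21·(20−5)=315≡3 → D
H(7): 21·(7−5)=42≡16 → Q
S(18): 21·(18−5)=273≡13 → N

FKDQN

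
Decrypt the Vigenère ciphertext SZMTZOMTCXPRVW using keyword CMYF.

QNOOXCOOALRMTK

Repeat the key across the ciphertext: CMYFCMYFCMYFCM
S(18)−C(2): 16 → Q
Z(25)−M(12): 13 → N
M(12)−Y(24): -12≡14 → O
T(19)−F(5): 14 → O
Z(25)−C(2): 23 → X
O(14)−M(12): 2 → C
M(12)−Y(24): -12≡14 → O
T(19)−F(5): 14 → O
C(2)−C(2): 0 → A
X(23)−M(12): 11 → L
P(15)−Y(24): -9≡17 → R
R(17)−F(5): 12 → M
V(21)−C(2): 19 → T
W(22)−M(12): 10 → K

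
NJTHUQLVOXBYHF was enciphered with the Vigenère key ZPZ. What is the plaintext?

Repeat the key across the ciphertext: ZPZZPZZPZZPZZP
N(13)−Z(25): -12≡14 → O
J(9)−P(15): -6≡20 → U
T(19)−Z(25): -6≡20 → U
H(7)−Z(25): -18≡8 → I
U(20)−P(15): 5 → F
Q(16)−Z(25): -9≡17 → R
L(11)−Z(25): -14≡12 → M
V(21)−P(15): 6 → G
O(14)−Z(25): -11≡15 → P
X(23)−Z(25): -2≡24 → Y
B(1)−P(15): -14≡12 → M
Y(24)−Z(25): -1≡25 → Z
H(7)−Z(25): -18≡8 → I
F(5)−P(15): -10≡16 → Q

OUUIFRMGPYMZIQ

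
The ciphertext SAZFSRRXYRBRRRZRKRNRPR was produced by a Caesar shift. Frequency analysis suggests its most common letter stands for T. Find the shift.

24

The most frequent ciphertext letter is R (appears 10 times).
R is position 17; T is position 19.
Shift = -2≡24.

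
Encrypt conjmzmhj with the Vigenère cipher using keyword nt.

Repeat the key across the message: ntntntntn
c(2)+n(13): 15 → p
o(14)+t(19): 33≡7 → h
n(13)+n(13): 26≡0 → a
j(9)+t(19): 28≡2 → c
m(12)+n(13): 25 → z
z(25)+t(19): 44≡18 → s
m(12)+n(13): 25 → z
h(7)+t(19): 26≡0 → a
j(9)+n(13): 22 → w

phaczszaw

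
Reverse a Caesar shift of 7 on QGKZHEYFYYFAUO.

JZDSAXRYRRYTNH

Q(16): 16−7=9 → J
G(6): 6−7=-1≡25 → Z
K(10): 10−7=3 → D
Z(25): 25−7=18 → S
H(7): 7−7=0 → A
E(4): 4−7=-3≡23 → X
Y(24): 24−7=17 → R
F(5): 5−7=-2≡24 → Y
Y(24): 24−7=17 → R
Y(24): 24−7=17 → R
F(5): 5−7=-2≡24 → Y
A(0): 0−7=-7≡19 → T
U(20): 20−7=13 → N
O(14): 14−7=7 → H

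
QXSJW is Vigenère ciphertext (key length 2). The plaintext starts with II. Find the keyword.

IP

Subtract each crib letter from the matching ciphertext letter (mod 26):
Q(16)−I(8)=8 → I
X(23)−I(8)=15 → P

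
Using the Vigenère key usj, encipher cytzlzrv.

Repeat the key across the message: usjusjus
c(2)+u(20): 22 → w
y(24)+s(18): 42≡16 → q
t(19)+j(9): 28≡2 → c
z(25)+u(20): 45≡19 → t
l(11)+s(18): 29≡3 → d
z(25)+j(9): 34≡8 → i
r(17)+u(20): 37≡11 → l
v(21)+s(18): 39≡13 → n

wqctdiln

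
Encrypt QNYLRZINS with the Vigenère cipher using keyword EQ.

UDCBVPMDW

Repeat the key across the message: EQEQEQEQE
Q(16)+E(4): 20 → U
N(13)+Q(16): 29≡3 → D
Y(24)+E(4): 28≡2 → C
L(11)+Q(16): 27≡1 → B
R(17)+E(4): 21 → V
Z(25)+Q(16): 41≡15 → P
I(8)+E(4): 12 → M
N(13)+Q(16): 29≡3 → D
S(18)+E(4): 22 → W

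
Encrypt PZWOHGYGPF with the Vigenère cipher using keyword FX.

Repeat the key across the message: FXFXFXFXFX
P(15)+F(5): 20 → U
Z(25)+X(23): 48≡22 → W
W(22)+F(5): 27≡1 → B
O(14)+X(23): 37≡11 → L
H(7)+F(5): 12 → M
G(6)+X(23): 29≡3 → D
Y(24)+F(5): 29≡3 → D
G(6)+X(23): 29≡3 → D
P(15)+F(5): 20 → U
F(5)+X(23): 28≡2 → C

UWBLMDDDUC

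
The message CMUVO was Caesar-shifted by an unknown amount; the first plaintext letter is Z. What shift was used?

From the crib: C(2)−Z(25)=-23≡3, so the shift is 3.

3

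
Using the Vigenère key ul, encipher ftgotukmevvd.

Repeat the key across the message: ulululululul
f(5)+u(20): 25 → z
t(19)+l(11): 30≡4 → e
g(6)+u(20): 26≡0 → a
o(14)+l(11): 25 → z
t(19)+u(20): 39≡13 → n
u(20)+l(11): 31≡5 → f
k(10)+u(20): 30≡4 → e
m(12)+l(11): 23 → x
e(4)+u(20): 24 → y
v(21)+l(11): 32≡6 → g
v(21)+u(20): 41≡15 → p
d(3)+l(11): 14 → o

zeaznfexygpo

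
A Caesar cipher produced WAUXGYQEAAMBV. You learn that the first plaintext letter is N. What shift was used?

From the crib: W(22)−N(13)=9, so the shift is 9.

9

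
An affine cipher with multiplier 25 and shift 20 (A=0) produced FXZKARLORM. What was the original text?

The inverse of 25 mod 26 is 25, since 25·25=625≡1. Apply D(y)=25·(y−20) mod 26:
F(5): 25·(5−20)=-375≡15 → P
X(23): 25·(23−20)=75≡23 → X
Z(25): 25·(25−20)=125≡21 → V
K(10): 25·(10−20)=-250≡10 → K
A(0): 25·(0−20)=-500≡20 → U
R(17): 25·(17−20)=-75≡3 → D
L(11): 25·(11−20)=-225≡9 → J
O(14): 25·(14−20)=-150≡6 → G
R(17): 25·(17−20)=-75≡3 → D
M(12): 25·(12−20)=-200≡8 → I

PXVKUDJGDI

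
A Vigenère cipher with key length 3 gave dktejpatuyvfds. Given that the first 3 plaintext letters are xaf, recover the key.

gko

Subtract each crib letter from the matching ciphertext letter (mod 26):
d(3)−x(23)=-20≡6 → g
k(10)−a(0)=10 → k
t(19)−f(5)=14 → o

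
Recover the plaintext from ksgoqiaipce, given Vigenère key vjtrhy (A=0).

Repeat the key across the ciphertext: vjtrhyvjtrh
k(10)−v(21): -11≡15 → p
s(18)−j(9): 9 → j
g(6)−t(19): -13≡13 → n
o(14)−r(17): -3≡23 → x
q(16)−h(7): 9 → j
i(8)−y(24): -16≡10 → k
a(0)−v(21): -21≡5 → f
i(8)−j(9): -1≡25 → z
p(15)−t(19): -4≡22 → w
c(2)−r(17): -15≡11 → l
e(4)−h(7): -3≡23 → x

pjnxjkfzwlx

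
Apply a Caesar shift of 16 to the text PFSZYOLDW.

P(15): 15+16=31≡5 → F
F(5): 5+16=21 → V
S(18): 18+16=34≡8 → I
Z(25): 25+16=41≡15 → P
Y(24): 24+16=40≡14 → O
O(14): 14+16=30≡4 → E
L(11): 11+16=27≡1 → B
D(3): 3+16=19 → T
W(22): 22+16=38≡12 → M

FVIPOEBTM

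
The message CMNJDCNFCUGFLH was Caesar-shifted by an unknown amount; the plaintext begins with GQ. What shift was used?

22

From the crib: C(2)−G(6)=-4≡22, so the shift is 22.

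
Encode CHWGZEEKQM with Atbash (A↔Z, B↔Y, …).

XSDTAVVPJN

C(2) → X(23)
H(7) → S(18)
W(22) → D(3)
G(6) → T(19)
Z(25) → A(0)
E(4) → V(21)
E(4) → V(21)
K(10) → P(15)
Q(16) → J(9)
M(12) → N(13)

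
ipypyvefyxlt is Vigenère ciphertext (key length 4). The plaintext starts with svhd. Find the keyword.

Subtract each crib letter from the matching ciphertext letter (mod 26):
i(8)−s(18)=-10≡16 → q
p(15)−v(21)=-6≡20 → u
y(24)−h(7)=17 → r
p(15)−d(3)=12 → m

qurm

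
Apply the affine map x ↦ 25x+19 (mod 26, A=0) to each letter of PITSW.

ELABX

P(15): 25·15+19=394≡4 → E
I(8): 25·8+19=219≡11 → L
T(19): 25·19+19=494≡0 → A
S(18): 25·18+19=469≡1 → B
W(22): 25·22+19=569≡23 → X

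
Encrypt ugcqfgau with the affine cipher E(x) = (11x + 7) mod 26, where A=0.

u(20): 11·20+7=227≡19 → t
g(6): 11·6+7=73≡21 → v
c(2): 11·2+7=29≡3 → d
q(16): 11·16+7=183≡1 → b
f(5): 11·5+7=62≡10 → k
g(6): 11·6+7=73≡21 → v
a(0): 11·0+7=7 → h
u(20): 11·20+7=227≡19 → t

tvdbkvht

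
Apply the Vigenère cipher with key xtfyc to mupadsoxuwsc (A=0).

jnuyfphcsypv

Repeat the key across the message: xtfycxtfycxt
m(12)+x(23): 35≡9 → j
u(20)+t(19): 39≡13 → n
p(15)+f(5): 20 → u
a(0)+y(24): 24 → y
d(3)+c(2): 5 → f
s(18)+x(23): 41≡15 → p
o(14)+t(19): 33≡7 → h
x(23)+f(5): 28≡2 → c
u(20)+y(24): 44≡18 → s
w(22)+c(2): 24 → y
s(18)+x(23): 41≡15 → p
c(2)+t(19): 21 → v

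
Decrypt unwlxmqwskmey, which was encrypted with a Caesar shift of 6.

u(20): 20−6=14 → o
n(13): 13−6=7 → h
w(22): 22−6=16 → q
l(11): 11−6=5 → f
x(23): 23−6=17 → r
m(12): 12−6=6 → g
q(16): 16−6=10 → k
w(22): 22−6=16 → q
s(18): 18−6=12 → m
k(10): 10−6=4 → e
m(12): 12−6=6 → g
e(4): 4−6=-2≡24 → y
y(24): 24−6=18 → s

ohqfrgkqmegys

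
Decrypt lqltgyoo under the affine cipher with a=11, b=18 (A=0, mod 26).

The inverse of 11 mod 26 is 19, since 11·19=209≡1. Apply D(y)=19·(y−18) mod 26:
l(11): 19·(11−18)=-133≡23 → x
q(16): 19·(16−18)=-38≡14 → o
l(11): 19·(11−18)=-133≡23 → x
t(19): 19·(19−18)=19 → t
g(6): 19·(6−18)=-228≡6 → g
y(24): 19·(24−18)=114≡10 → k
o(14): 19·(14−18)=-76≡2 → c
o(14): 19·(14−18)=-76≡2 → c

xoxtgkcc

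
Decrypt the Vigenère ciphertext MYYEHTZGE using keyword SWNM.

Repeat the key across the ciphertext: SWNMSWNMS
M(12)−S(18): -6≡20 → U
Y(24)−W(22): 2 → C
Y(24)−N(13): 11 → L
E(4)−M(12): -8≡18 → S
H(7)−S(18): -11≡15 → P
T(19)−W(22): -3≡23 → X
Z(25)−N(13): 12 → M
G(6)−M(12): -6≡20 → U
E(4)−S(18): -14≡12 → M

UCLSPXMUM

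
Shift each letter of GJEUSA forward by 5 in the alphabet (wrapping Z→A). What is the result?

LOJZXF

G(6): 6+5=11 → L
J(9): 9+5=14 → O
E(4): 4+5=9 → J
U(20): 20+5=25 → Z
S(18): 18+5=23 → X
A(0): 0+5=5 → F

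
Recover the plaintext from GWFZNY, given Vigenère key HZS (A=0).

Repeat the key across the ciphertext: HZSHZS
G(6)−H(7): -1≡25 → Z
W(22)−Z(25): -3≡23 → X
F(5)−S(18): -13≡13 → N
Z(25)−H(7): 18 → S
N(13)−Z(25): -12≡14 → O
Y(24)−S(18): 6 → G

ZXNSOG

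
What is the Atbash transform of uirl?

u(20) → f(5)
i(8) → r(17)
r(17) → i(8)
l(11) → o(14)

frio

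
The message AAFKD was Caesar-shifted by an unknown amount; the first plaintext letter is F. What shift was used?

21

From the crib: A(0)−F(5)=-5≡21, so the shift is 21.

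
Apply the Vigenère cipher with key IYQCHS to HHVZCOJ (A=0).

Repeat the key across the message: IYQCHSI
H(7)+I(8): 15 → P
H(7)+Y(24): 31≡5 → F
V(21)+Q(16): 37≡11 → L
Z(25)+C(2): 27≡1 → B
C(2)+H(7): 9 → J
O(14)+S(18): 32≡6 → G
J(9)+I(8): 17 → R

PFLBJGR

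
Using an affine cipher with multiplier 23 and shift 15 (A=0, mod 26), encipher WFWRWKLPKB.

BABQBLIWLM

W(22): 23·22+15=521≡1 → B
F(5): 23·5+15=130≡0 → A
W(22): 23·22+15=521≡1 → B
R(17): 23·17+15=406≡16 → Q
W(22): 23·22+15=521≡1 → B
K(10): 23·10+15=245≡11 → L
L(11): 23·11+15=268≡8 → I
P(15): 23·15+15=360≡22 → W
K(10): 23·10+15=245≡11 → L
B(1): 23·1+15=38≡12 → M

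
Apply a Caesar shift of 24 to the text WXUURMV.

W(22): 22+24=46≡20 → U
X(23): 23+24=47≡21 → V
U(20): 20+24=44≡18 → S
U(20): 20+24=44≡18 → S
R(17): 17+24=41≡15 → P
M(12): 12+24=36≡10 → K
V(21): 21+24=45≡19 → T

UVSSPKT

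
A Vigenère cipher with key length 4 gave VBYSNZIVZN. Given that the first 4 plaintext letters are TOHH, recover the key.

Subtract each crib letter from the matching ciphertext letter (mod 26):
V(21)−T(19)=2 → C
B(1)−O(14)=-13≡13 → N
Y(24)−H(7)=17 → R
S(18)−H(7)=11 → L

CNRL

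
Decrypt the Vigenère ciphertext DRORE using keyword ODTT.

Repeat the key across the ciphertext: ODTTO
D(3)−O(14): -11≡15 → P
R(17)−D(3): 14 → O
O(14)−T(19): -5≡21 → V
R(17)−T(19): -2≡24 → Y
E(4)−O(14): -10≡16 → Q

POVYQ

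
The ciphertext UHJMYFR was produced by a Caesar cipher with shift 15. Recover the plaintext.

FSUXJQC

U(20): 20−15=5 → F
H(7): 7−15=-8≡18 → S
J(9): 9−15=-6≡20 → U
M(12): 12−15=-3≡23 → X
Y(24): 24−15=9 → J
F(5): 5−15=-10≡16 → Q
R(17): 17−15=2 → C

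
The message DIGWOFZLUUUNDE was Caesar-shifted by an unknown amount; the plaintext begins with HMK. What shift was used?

22

From the crib: D(3)−H(7)=-4≡22, so the shift is 22.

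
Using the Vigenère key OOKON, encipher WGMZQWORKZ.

KUWNDKCBYM

Repeat the key across the message: OOKONOOKON
W(22)+O(14): 36≡10 → K
G(6)+O(14): 20 → U
M(12)+K(10): 22 → W
Z(25)+O(14): 39≡13 → N
Q(16)+N(13): 29≡3 → D
W(22)+O(14): 36≡10 → K
O(14)+O(14): 28≡2 → C
R(17)+K(10): 27≡1 → B
K(10)+O(14): 24 → Y
Z(25)+N(13): 38≡12 → M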